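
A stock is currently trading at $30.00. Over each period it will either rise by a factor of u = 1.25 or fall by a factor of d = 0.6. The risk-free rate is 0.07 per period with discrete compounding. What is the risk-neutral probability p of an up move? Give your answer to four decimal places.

p = 0.7231

Risk-neutral probability p = (1 + 0.07 − 0.6)/(1.25 − 0.6) = 0.4700/0.6500 = 0.7231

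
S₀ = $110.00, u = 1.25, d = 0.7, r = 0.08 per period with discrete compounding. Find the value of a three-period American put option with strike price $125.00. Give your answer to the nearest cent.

$19.55

Risk-neutral probability p = (1 + 0.08 − 0.7)/(1.25 − 0.7) = 0.3800/0.5500 = 0.6909
Terminal stock prices: S_uuu = 214.8, S_uud = 120.3, S_udd = 67.37, S_ddd = 37.73
Terminal payoffs (K − S): max(-89.84, 0) = 0, max(4.688, 0) = 4.688, max(57.63, 0) = 57.63, max(87.27, 0) = 87.27
Node uu (S = 171.9): continuation = 1/1.08·[0.6909·0.0000 + 0.3091·4.6875] = 1.3415; exercise value = 0.0000 ≤ continuation, so V_uu = 1.3415
Node ud (S = 96.25): continuation = 1/1.08·[0.6909·4.6875 + 0.3091·57.6250] = 19.4907; exercise value = 28.7500 > continuation, so V_ud = 28.7500 (exercise)
Node dd (S = 53.9): continuation = 1/1.08·[0.6909·57.6250 + 0.3091·87.2700] = 61.8407; exercise value = 71.1000 > continuation, so V_dd = 71.1000 (exercise)
Node u (S = 137.5): continuation = 1/1.08·[0.6909·1.3415 + 0.3091·28.7500] = 9.0863; exercise value = 0.0000 ≤ continuation, so V_u = 9.0863
Node d (S = 77): continuation = 1/1.08·[0.6909·28.7500 + 0.3091·71.1000] = 38.7407; exercise value = 48.0000 > continuation, so V_d = 48.0000 (exercise)
Node 0 (S = 110): continuation = 1/1.08·[0.6909·9.0863 + 0.3091·48.0000] = 19.5502; exercise value = 15.0000 ≤ continuation, so V_0 = 19.5502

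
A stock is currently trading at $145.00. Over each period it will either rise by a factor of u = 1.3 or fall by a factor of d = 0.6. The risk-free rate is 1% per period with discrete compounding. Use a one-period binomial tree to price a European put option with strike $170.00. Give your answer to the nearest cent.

$34.05

Risk-neutral probability p = (1 + 0.01 − 0.6)/(1.3 − 0.6) = 0.4100/0.7000 = 0.5857
Terminal stock prices: S_u = 188.5, S_d = 87
Terminal payoffs (K − S): max(-18.5, 0) = 0, max(83, 0) = 83
Node 0 (S = 145): V_0 = 1/1.01·[0.5857·0.0000 + 0.4143·83.0000] = 34.0453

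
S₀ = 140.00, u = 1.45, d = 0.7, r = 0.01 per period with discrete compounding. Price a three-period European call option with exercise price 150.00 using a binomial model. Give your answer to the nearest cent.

35.33

Risk-neutral probability p = (1 + 0.01 − 0.7)/(1.45 − 0.7) = 0.3100/0.7500 = 0.4133
Terminal stock prices: S_uuu = 426.8, S_uud = 206, S_udd = 99.47, S_ddd = 48.02
Terminal payoffs (S − K): max(276.8, 0) = 276.8, max(56.05, 0) = 56.05, max(-50.53, 0) = 0, max(-102, 0) = 0
Node uu (S = 294.4): V_uu = 1/1.01·[0.4133·276.8075 + 0.5867·56.0450] = 145.8351
Node ud (S = 142.1): V_ud = 1/1.01·[0.4133·56.0450 + 0.5867·0.0000] = 22.9359
Node dd (S = 68.6): V_dd = 1/1.01·[0.4133·0.0000 + 0.5867·0.0000] = 0.0000
Node u (S = 203): V_u = 1/1.01·[0.4133·145.8351 + 0.5867·22.9359] = 73.0042
Node d (S = 98): V_d = 1/1.01·[0.4133·22.9359 + 0.5867·0.0000] = 9.3863
Node 0 (S = 140): V_0 = 1/1.01·[0.4133·73.0042 + 0.5867·9.3863] = 35.3284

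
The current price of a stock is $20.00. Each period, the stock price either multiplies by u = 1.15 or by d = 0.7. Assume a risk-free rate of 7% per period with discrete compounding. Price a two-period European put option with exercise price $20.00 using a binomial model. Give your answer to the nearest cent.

Risk-neutral probability p = (1 + 0.07 − 0.7)/(1.15 − 0.7) = 0.3700/0.4500 = 0.8222
Terminal stock prices: S_uu = 26.45, S_ud = 16.1, S_dd = 9.8
Terminal payoffs (K − S): max(-6.45, 0) = 0, max(3.9, 0) = 3.9, max(10.2, 0) = 10.2
Node u (S = 23): V_u = 1/1.07·[0.8222·0.0000 + 0.1778·3.9000] = 0.6480
Node d (S = 14): V_d = 1/1.07·[0.8222·3.9000 + 0.1778·10.2000] = 4.6916
Node 0 (S = 20): V_0 = 1/1.07·[0.8222·0.6480 + 0.1778·4.6916] = 1.2774

$1.28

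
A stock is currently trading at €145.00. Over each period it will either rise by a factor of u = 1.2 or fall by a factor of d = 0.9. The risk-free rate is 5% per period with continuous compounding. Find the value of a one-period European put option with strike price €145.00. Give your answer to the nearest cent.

€6.84

Risk-neutral probability p = (e^0.05 − 0.9)/(1.2 − 0.9) = 0.1513/0.3000 = 0.5042
Terminal stock prices: S_u = 174, S_d = 130.5
Terminal payoffs (K − S): max(-29, 0) = 0, max(14.5, 0) = 14.5
Node 0 (S = 145): V_0 = e^(−0.05)·[0.5042·0.0000 + 0.4958·14.5000] = 6.8380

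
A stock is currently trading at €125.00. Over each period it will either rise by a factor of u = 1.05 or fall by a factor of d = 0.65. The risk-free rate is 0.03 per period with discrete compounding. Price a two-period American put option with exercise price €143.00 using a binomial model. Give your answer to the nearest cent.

€18.00

Risk-neutral probability p = (1 + 0.03 − 0.65)/(1.05 − 0.65) = 0.3800/0.4000 = 0.9500
Terminal stock prices: S_uu = 137.8, S_ud = 85.31, S_dd = 52.81
Terminal payoffs (K − S): max(5.188, 0) = 5.188, max(57.69, 0) = 57.69, max(90.19, 0) = 90.19
Node u (S = 131.2): continuation = 1/1.03·[0.9500·5.1875 + 0.0500·57.6875] = 7.5850; exercise value = 11.7500 > continuation, so V_u = 11.7500 (exercise)
Node d (S = 81.25): continuation = 1/1.03·[0.9500·57.6875 + 0.0500·90.1875] = 57.5850; exercise value = 61.7500 > continuation, so V_d = 61.7500 (exercise)
Node 0 (S = 125): continuation = 1/1.03·[0.9500·11.7500 + 0.0500·61.7500] = 13.8350; exercise value = 18.0000 > continuation, so V_0 = 18.0000 (exercise)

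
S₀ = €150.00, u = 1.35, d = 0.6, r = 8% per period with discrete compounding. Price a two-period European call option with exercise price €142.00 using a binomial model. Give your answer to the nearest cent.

€46.13

Risk-neutral probability p = (1 + 0.08 − 0.6)/(1.35 − 0.6) = 0.4800/0.7500 = 0.6400
Terminal stock prices: S_uu = 273.4, S_ud = 121.5, S_dd = 54
Terminal payoffs (S − K): max(131.4, 0) = 131.4, max(-20.5, 0) = 0, max(-88, 0) = 0
Node u (S = 202.5): V_u = 1/1.08·[0.6400·131.3750 + 0.3600·0.0000] = 77.8519
Node d (S = 90): V_d = 1/1.08·[0.6400·0.0000 + 0.3600·0.0000] = 0.0000
Node 0 (S = 150): V_0 = 1/1.08·[0.6400·77.8519 + 0.3600·0.0000] = 46.1344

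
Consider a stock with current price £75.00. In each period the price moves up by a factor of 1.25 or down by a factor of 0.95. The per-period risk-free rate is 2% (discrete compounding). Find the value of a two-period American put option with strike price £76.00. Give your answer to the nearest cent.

£4.70

Risk-neutral probability p = (1 + 0.02 − 0.95)/(1.25 − 0.95) = 0.0700/0.3000 = 0.2333
Terminal stock prices: S_uu = 117.2, S_ud = 89.06, S_dd = 67.69
Terminal payoffs (K − S): max(-41.19, 0) = 0, max(-13.06, 0) = 0, max(8.312, 0) = 8.312
Node u (S = 93.75): continuation = 1/1.02·[0.2333·0.0000 + 0.7667·0.0000] = 0.0000; exercise value = 0.0000 ≤ continuation, so V_u = 0.0000
Node d (S = 71.25): continuation = 1/1.02·[0.2333·0.0000 + 0.7667·8.3125] = 6.2480; exercise value = 4.7500 ≤ continuation, so V_d = 6.2480
Node 0 (S = 75): continuation = 1/1.02·[0.2333·0.0000 + 0.7667·6.2480] = 4.6962; exercise value = 1.0000 ≤ continuation, so V_0 = 4.6962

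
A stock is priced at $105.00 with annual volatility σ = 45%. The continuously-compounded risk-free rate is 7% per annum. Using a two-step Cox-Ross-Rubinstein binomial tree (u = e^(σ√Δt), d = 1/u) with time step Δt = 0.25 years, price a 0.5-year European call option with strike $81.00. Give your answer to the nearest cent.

CRR parameters: u = e^(σ√Δt) = e^(0.45·√0.25) = 1.2523, d = 1/u = 0.7985
Per-period rate: rΔt = 0.07·0.25 = 0.0175, so R = e^0.0175 = 1.0177
Risk-neutral probability p = (e^0.0175 − 0.7985)/(1.2523 − 0.7985) = 0.2191/0.4538 = 0.4829
Terminal stock prices: S_uu = 164.7, S_ud = 105, S_dd = 66.95
Terminal payoffs (S − K): max(83.67, 0) = 83.67, max(24, 0) = 24, max(-14.05, 0) = 0
Node u (S = 131.5): V_u = e^(−0.0175)·[0.4829·83.6728 + 0.5171·24.0000] = 51.8991
Node d (S = 83.84): V_d = e^(−0.0175)·[0.4829·24.0000 + 0.5171·0.0000] = 11.3883
Node 0 (S = 105): V_0 = e^(−0.0175)·[0.4829·51.8991 + 0.5171·11.3883] = 30.4135

$30.41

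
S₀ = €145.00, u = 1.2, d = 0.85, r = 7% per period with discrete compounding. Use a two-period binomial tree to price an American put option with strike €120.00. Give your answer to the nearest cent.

Risk-neutral probability p = (1 + 0.07 − 0.85)/(1.2 − 0.85) = 0.2200/0.3500 = 0.6286
Terminal stock prices: S_uu = 208.8, S_ud = 147.9, S_dd = 104.8
Terminal payoffs (K − S): max(-88.8, 0) = 0, max(-27.9, 0) = 0, max(15.24, 0) = 15.24
Node u (S = 174): continuation = 1/1.07·[0.6286·0.0000 + 0.3714·0.0000] = 0.0000; exercise value = 0.0000 ≤ continuation, so V_u = 0.0000
Node d (S = 123.2): continuation = 1/1.07·[0.6286·0.0000 + 0.3714·15.2375] = 5.2894; exercise value = 0.0000 ≤ continuation, so V_d = 5.2894
Node 0 (S = 145): continuation = 1/1.07·[0.6286·0.0000 + 0.3714·5.2894] = 1.8361; exercise value = 0.0000 ≤ continuation, so V_0 = 1.8361

€1.84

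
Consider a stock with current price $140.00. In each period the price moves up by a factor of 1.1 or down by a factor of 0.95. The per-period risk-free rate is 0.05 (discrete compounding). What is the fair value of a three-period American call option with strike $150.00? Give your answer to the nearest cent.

Risk-neutral probability p = (1 + 0.05 − 0.95)/(1.1 − 0.95) = 0.1000/0.1500 = 0.6667
Terminal stock prices: S_uuu = 186.3, S_uud = 160.9, S_udd = 139, S_ddd = 120
Terminal payoffs (S − K): max(36.34, 0) = 36.34, max(10.93, 0) = 10.93, max(-11.02, 0) = 0, max(-29.97, 0) = 0
Node uu (S = 169.4): continuation = 1/1.05·[0.6667·36.3400 + 0.3333·10.9300] = 26.5429; exercise value = 19.4000 ≤ continuation, so V_uu = 26.5429
Node ud (S = 146.3): continuation = 1/1.05·[0.6667·10.9300 + 0.3333·0.0000] = 6.9397; exercise value = 0.0000 ≤ continuation, so V_ud = 6.9397
Node dd (S = 126.3): continuation = 1/1.05·[0.6667·0.0000 + 0.3333·0.0000] = 0.0000; exercise value = 0.0000 ≤ continuation, so V_dd = 0.0000
Node u (S = 154): continuation = 1/1.05·[0.6667·26.5429 + 0.3333·6.9397] = 19.0557; exercise value = 4.0000 ≤ continuation, so V_u = 19.0557
Node d (S = 133): continuation = 1/1.05·[0.6667·6.9397 + 0.3333·0.0000] = 4.4061; exercise value = 0.0000 ≤ continuation, so V_d = 4.4061
Node 0 (S = 140): continuation = 1/1.05·[0.6667·19.0557 + 0.3333·4.4061] = 13.4976; exercise value = 0.0000 ≤ continuation, so V_0 = 13.4976

$13.50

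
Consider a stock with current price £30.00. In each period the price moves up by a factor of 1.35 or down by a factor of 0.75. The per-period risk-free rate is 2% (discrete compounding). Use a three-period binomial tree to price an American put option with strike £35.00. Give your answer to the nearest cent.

Risk-neutral probability p = (1 + 0.02 − 0.75)/(1.35 − 0.75) = 0.2700/0.6000 = 0.4500
Terminal stock prices: S_uuu = 73.81, S_uud = 41.01, S_udd = 22.78, S_ddd = 12.66
Terminal payoffs (K − S): max(-38.81, 0) = 0, max(-6.006, 0) = 0, max(12.22, 0) = 12.22, max(22.34, 0) = 22.34
Node uu (S = 54.68): continuation = 1/1.02·[0.4500·0.0000 + 0.5500·0.0000] = 0.0000; exercise value = 0.0000 ≤ continuation, so V_uu = 0.0000
Node ud (S = 30.38): continuation = 1/1.02·[0.4500·0.0000 + 0.5500·12.2188] = 6.5885; exercise value = 4.6250 ≤ continuation, so V_ud = 6.5885
Node dd (S = 16.88): continuation = 1/1.02·[0.4500·12.2188 + 0.5500·22.3438] = 17.4387; exercise value = 18.1250 > continuation, so V_dd = 18.1250 (exercise)
Node u (S = 40.5): continuation = 1/1.02·[0.4500·0.0000 + 0.5500·6.5885] = 3.5526; exercise value = 0.0000 ≤ continuation, so V_u = 3.5526
Node d (S = 22.5): continuation = 1/1.02·[0.4500·6.5885 + 0.5500·18.1250] = 12.6800; exercise value = 12.5000 ≤ continuation, so V_d = 12.6800
Node 0 (S = 30): continuation = 1/1.02·[0.4500·3.5526 + 0.5500·12.6800] = 8.4046; exercise value = 5.0000 ≤ continuation, so V_0 = 8.4046

£8.40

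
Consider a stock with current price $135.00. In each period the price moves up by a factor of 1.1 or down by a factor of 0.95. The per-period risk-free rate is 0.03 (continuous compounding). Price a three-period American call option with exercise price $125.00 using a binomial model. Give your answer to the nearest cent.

$21.60

Risk-neutral probability p = (e^0.03 − 0.95)/(1.1 − 0.95) = 0.0805/0.1500 = 0.5364
Terminal stock prices: S_uuu = 179.7, S_uud = 155.2, S_udd = 134, S_ddd = 115.7
Terminal payoffs (S − K): max(54.69, 0) = 54.69, max(30.18, 0) = 30.18, max(9.021, 0) = 9.021, max(-9.254, 0) = 0
Node uu (S = 163.4): continuation = e^(−0.03)·[0.5364·54.6850 + 0.4636·30.1825] = 42.0443; exercise value = 38.3500 ≤ continuation, so V_uu = 42.0443
Node ud (S = 141.1): continuation = e^(−0.03)·[0.5364·30.1825 + 0.4636·9.0213] = 19.7693; exercise value = 16.0750 ≤ continuation, so V_ud = 19.7693
Node dd (S = 121.8): continuation = e^(−0.03)·[0.5364·9.0213 + 0.4636·0.0000] = 4.6957; exercise value = 0.0000 ≤ continuation, so V_dd = 4.6957
Node u (S = 148.5): continuation = e^(−0.03)·[0.5364·42.0443 + 0.4636·19.7693] = 30.7794; exercise value = 23.5000 ≤ continuation, so V_u = 30.7794
Node d (S = 128.2): continuation = e^(−0.03)·[0.5364·19.7693 + 0.4636·4.6957] = 12.4029; exercise value = 3.2500 ≤ continuation, so V_d = 12.4029
Node 0 (S = 135): continuation = e^(−0.03)·[0.5364·30.7794 + 0.4636·12.4029] = 21.6015; exercise value = 10.0000 ≤ continuation, so V_0 = 21.6015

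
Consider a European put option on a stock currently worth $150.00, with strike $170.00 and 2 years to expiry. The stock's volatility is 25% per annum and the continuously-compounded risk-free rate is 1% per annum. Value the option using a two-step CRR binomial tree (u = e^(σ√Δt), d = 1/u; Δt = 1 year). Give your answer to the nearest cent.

CRR parameters: u = e^(σ√Δt) = e^(0.25·√1) = 1.2840, d = 1/u = 0.7788
Per-period rate: rΔt = 0.01·1 = 0.01, so R = e^0.01 = 1.0101
Risk-neutral probability p = (e^0.01 − 0.7788)/(1.2840 − 0.7788) = 0.2312/0.5052 = 0.4577
Terminal stock prices: S_uu = 247.3, S_ud = 150, S_dd = 90.98
Terminal payoffs (K − S): max(-77.31, 0) = 0, max(20, 0) = 20, max(79.02, 0) = 79.02
Node u (S = 192.6): V_u = e^(−0.01)·[0.4577·0.0000 + 0.5423·20.0000] = 10.7378
Node d (S = 116.8): V_d = e^(−0.01)·[0.4577·20.0000 + 0.5423·79.0204] = 51.4884
Node 0 (S = 150): V_0 = e^(−0.01)·[0.4577·10.7378 + 0.5423·51.4884] = 32.5094

$32.51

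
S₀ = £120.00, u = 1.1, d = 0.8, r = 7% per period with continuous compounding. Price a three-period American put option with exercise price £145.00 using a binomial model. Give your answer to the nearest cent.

£25.00

Risk-neutral probability p = (e^0.07 − 0.8)/(1.1 − 0.8) = 0.2725/0.3000 = 0.9084
Terminal stock prices: S_uuu = 159.7, S_uud = 116.2, S_udd = 84.48, S_ddd = 61.44
Terminal payoffs (K − S): max(-14.72, 0) = 0, max(28.84, 0) = 28.84, max(60.52, 0) = 60.52, max(83.56, 0) = 83.56
Node uu (S = 145.2): continuation = e^(−0.07)·[0.9084·0.0000 + 0.0916·28.8400] = 2.4642; exercise value = 0.0000 ≤ continuation, so V_uu = 2.4642
Node ud (S = 105.6): continuation = e^(−0.07)·[0.9084·28.8400 + 0.0916·60.5200] = 29.5971; exercise value = 39.4000 > continuation, so V_ud = 39.4000 (exercise)
Node dd (S = 76.8): continuation = e^(−0.07)·[0.9084·60.5200 + 0.0916·83.5600] = 58.3971; exercise value = 68.2000 > continuation, so V_dd = 68.2000 (exercise)
Node u (S = 132): continuation = e^(−0.07)·[0.9084·2.4642 + 0.0916·39.4000] = 5.4536; exercise value = 13.0000 > continuation, so V_u = 13.0000 (exercise)
Node d (S = 96): continuation = e^(−0.07)·[0.9084·39.4000 + 0.0916·68.2000] = 39.1971; exercise value = 49.0000 > continuation, so V_d = 49.0000 (exercise)
Node 0 (S = 120): continuation = e^(−0.07)·[0.9084·13.0000 + 0.0916·49.0000] = 15.1971; exercise value = 25.0000 > continuation, so V_0 = 25.0000 (exercise)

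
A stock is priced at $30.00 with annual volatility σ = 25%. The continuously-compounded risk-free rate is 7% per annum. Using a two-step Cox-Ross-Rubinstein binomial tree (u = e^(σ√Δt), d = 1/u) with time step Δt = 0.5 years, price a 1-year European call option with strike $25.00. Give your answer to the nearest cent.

CRR parameters: u = e^(σ√Δt) = e^(0.25·√0.5) = 1.1934, d = 1/u = 0.8380
Per-period rate: rΔt = 0.07·0.5 = 0.035, so R = e^0.035 = 1.0356
Risk-neutral probability p = (e^0.035 − 0.8380)/(1.1934 − 0.8380) = 0.1977/0.3554 = 0.5561
Terminal stock prices: S_uu = 42.72, S_ud = 30, S_dd = 21.07
Terminal payoffs (S − K): max(17.72, 0) = 17.72, max(5, 0) = 5, max(-3.934, 0) = 0
Node u (S = 35.8): V_u = e^(−0.035)·[0.5561·17.7236 + 0.4439·5.0000] = 11.6608
Node d (S = 25.14): V_d = e^(−0.035)·[0.5561·5.0000 + 0.4439·0.0000] = 2.6851
Node 0 (S = 30): V_0 = e^(−0.035)·[0.5561·11.6608 + 0.4439·2.6851] = 7.4128

$7.41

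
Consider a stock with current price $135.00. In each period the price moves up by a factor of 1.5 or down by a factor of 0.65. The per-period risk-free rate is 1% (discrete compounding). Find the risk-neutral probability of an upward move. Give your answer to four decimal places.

p = 0.4235

Risk-neutral probability p = (1 + 0.01 − 0.65)/(1.5 − 0.65) = 0.3600/0.8500 = 0.4235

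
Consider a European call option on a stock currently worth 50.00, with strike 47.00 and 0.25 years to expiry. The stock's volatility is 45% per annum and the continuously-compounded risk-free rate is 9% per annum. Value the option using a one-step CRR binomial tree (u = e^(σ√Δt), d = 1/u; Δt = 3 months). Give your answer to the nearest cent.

CRR parameters: u = e^(σ√Δt) = e^(0.45·√0.25) = 1.2523, d = 1/u = 0.7985
Per-period rate: rΔt = 0.09·0.25 = 0.0225, so R = e^0.0225 = 1.0228
Risk-neutral probability p = (e^0.0225 − 0.7985)/(1.2523 − 0.7985) = 0.2242/0.4538 = 0.4941
Terminal stock prices: S_u = 62.62, S_d = 39.93
Terminal payoffs (S − K): max(15.62, 0) = 15.62, max(-7.074, 0) = 0
Node 0 (S = 50): V_0 = e^(−0.0225)·[0.4941·15.6161 + 0.5059·0.0000] = 7.5447

7.54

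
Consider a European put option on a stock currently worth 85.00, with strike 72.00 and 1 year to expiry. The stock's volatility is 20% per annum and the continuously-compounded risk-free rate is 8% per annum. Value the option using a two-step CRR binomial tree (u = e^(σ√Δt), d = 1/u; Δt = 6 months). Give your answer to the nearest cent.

1.12

CRR parameters: u = e^(σ√Δt) = e^(0.2·√0.5) = 1.1519, d = 1/u = 0.8681
Per-period rate: rΔt = 0.08·0.5 = 0.04, so R = e^0.04 = 1.0408
Risk-neutral probability p = (e^0.04 − 0.8681)/(1.1519 − 0.8681) = 0.1727/0.2838 = 0.6085
Terminal stock prices: S_uu = 112.8, S_ud = 85, S_dd = 64.06
Terminal payoffs (K − S): max(-40.79, 0) = 0, max(-13, 0) = 0, max(7.941, 0) = 7.941
Node u (S = 97.91): V_u = e^(−0.04)·[0.6085·0.0000 + 0.3915·0.0000] = 0.0000
Node d (S = 73.79): V_d = e^(−0.04)·[0.6085·0.0000 + 0.3915·7.9407] = 2.9868
Node 0 (S = 85): V_0 = e^(−0.04)·[0.6085·0.0000 + 0.3915·2.9868] = 1.1235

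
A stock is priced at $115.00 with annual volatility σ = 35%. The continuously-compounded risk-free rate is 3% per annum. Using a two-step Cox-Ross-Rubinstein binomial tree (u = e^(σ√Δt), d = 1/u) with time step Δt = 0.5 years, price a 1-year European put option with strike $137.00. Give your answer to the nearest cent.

$28.96

CRR parameters: u = e^(σ√Δt) = e^(0.35·√0.5) = 1.2808, d = 1/u = 0.7808
Per-period rate: rΔt = 0.03·0.5 = 0.015, so R = e^0.015 = 1.0151
Risk-neutral probability p = (e^0.015 − 0.7808)/(1.2808 − 0.7808) = 0.2344/0.5000 = 0.4687
Terminal stock prices: S_uu = 188.7, S_ud = 115, S_dd = 70.1
Terminal payoffs (K − S): max(-51.65, 0) = 0, max(22, 0) = 22, max(66.9, 0) = 66.9
Node u (S = 147.3): V_u = e^(−0.015)·[0.4687·0.0000 + 0.5313·22.0000] = 11.5153
Node d (S = 89.79): V_d = e^(−0.015)·[0.4687·22.0000 + 0.5313·66.8976] = 45.1729
Node 0 (S = 115): V_0 = e^(−0.015)·[0.4687·11.5153 + 0.5313·45.1729] = 28.9611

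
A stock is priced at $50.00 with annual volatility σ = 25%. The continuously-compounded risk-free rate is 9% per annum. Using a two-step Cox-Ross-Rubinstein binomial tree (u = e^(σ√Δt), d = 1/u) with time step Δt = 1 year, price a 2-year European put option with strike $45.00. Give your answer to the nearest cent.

CRR parameters: u = e^(σ√Δt) = e^(0.25·√1) = 1.2840, d = 1/u = 0.7788
Per-period rate: rΔt = 0.09·1 = 0.09, so R = e^0.09 = 1.0942
Risk-neutral probability p = (e^0.09 − 0.7788)/(1.2840 − 0.7788) = 0.3154/0.5052 = 0.6242
Terminal stock prices: S_uu = 82.44, S_ud = 50, S_dd = 30.33
Terminal payoffs (K − S): max(-37.44, 0) = 0, max(-5, 0) = 0, max(14.67, 0) = 14.67
Node u (S = 64.2): V_u = e^(−0.09)·[0.6242·0.0000 + 0.3758·0.0000] = 0.0000
Node d (S = 38.94): V_d = e^(−0.09)·[0.6242·0.0000 + 0.3758·14.6735] = 5.0394
Node 0 (S = 50): V_0 = e^(−0.09)·[0.6242·0.0000 + 0.3758·5.0394] = 1.7307

$1.73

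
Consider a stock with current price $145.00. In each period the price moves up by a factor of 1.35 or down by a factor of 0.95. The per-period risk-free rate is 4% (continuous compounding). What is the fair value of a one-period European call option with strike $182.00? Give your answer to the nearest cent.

$3.00

Risk-neutral probability p = (e^0.04 − 0.95)/(1.35 − 0.95) = 0.0908/0.4000 = 0.2270
Terminal stock prices: S_u = 195.8, S_d = 137.8
Terminal payoffs (S − K): max(13.75, 0) = 13.75, max(-44.25, 0) = 0
Node 0 (S = 145): V_0 = e^(−0.04)·[0.2270·13.7500 + 0.7730·0.0000] = 2.9992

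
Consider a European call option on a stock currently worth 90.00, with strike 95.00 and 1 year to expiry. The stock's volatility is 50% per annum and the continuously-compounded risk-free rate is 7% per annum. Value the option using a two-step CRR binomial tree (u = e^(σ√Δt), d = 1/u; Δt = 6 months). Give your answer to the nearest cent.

CRR parameters: u = e^(σ√Δt) = e^(0.5·√0.5) = 1.4241, d = 1/u = 0.7022
Per-period rate: rΔt = 0.07·0.5 = 0.035, so R = e^0.035 = 1.0356
Risk-neutral probability p = (e^0.035 − 0.7022)/(1.4241 − 0.7022) = 0.3334/0.7219 = 0.4619
Terminal stock prices: S_uu = 182.5, S_ud = 90, S_dd = 44.38
Terminal payoffs (S − K): max(87.53, 0) = 87.53, max(-5, 0) = 0, max(-50.62, 0) = 0
Node u (S = 128.2): V_u = e^(−0.035)·[0.4619·87.5303 + 0.5381·0.0000] = 39.0363
Node d (S = 63.2): V_d = e^(−0.035)·[0.4619·0.0000 + 0.5381·0.0000] = 0.0000
Node 0 (S = 90): V_0 = e^(−0.035)·[0.4619·39.0363 + 0.5381·0.0000] = 17.4092

17.41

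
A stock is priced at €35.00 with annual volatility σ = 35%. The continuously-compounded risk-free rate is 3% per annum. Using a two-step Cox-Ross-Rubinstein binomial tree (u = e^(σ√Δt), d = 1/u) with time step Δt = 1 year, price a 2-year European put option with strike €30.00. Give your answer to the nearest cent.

€3.52

CRR parameters: u = e^(σ√Δt) = e^(0.35·√1) = 1.4191, d = 1/u = 0.7047
Per-period rate: rΔt = 0.03·1 = 0.03, so R = e^0.03 = 1.0305
Risk-neutral probability p = (e^0.03 − 0.7047)/(1.4191 − 0.7047) = 0.3258/0.7144 = 0.4560
Terminal stock prices: S_uu = 70.48, S_ud = 35, S_dd = 17.38
Terminal payoffs (K − S): max(-40.48, 0) = 0, max(-5, 0) = 0, max(12.62, 0) = 12.62
Node u (S = 49.67): V_u = e^(−0.03)·[0.4560·0.0000 + 0.5440·0.0000] = 0.0000
Node d (S = 24.66): V_d = e^(−0.03)·[0.4560·0.0000 + 0.5440·12.6195] = 6.6620
Node 0 (S = 35): V_0 = e^(−0.03)·[0.4560·0.0000 + 0.5440·6.6620] = 3.5169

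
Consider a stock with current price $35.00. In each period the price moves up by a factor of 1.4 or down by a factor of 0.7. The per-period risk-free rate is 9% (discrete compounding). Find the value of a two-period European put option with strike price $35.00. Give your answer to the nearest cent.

$3.24

Risk-neutral probability p = (1 + 0.09 − 0.7)/(1.4 − 0.7) = 0.3900/0.7000 = 0.5571
Terminal stock prices: S_uu = 68.6, S_ud = 34.3, S_dd = 17.15
Terminal payoffs (K − S): max(-33.6, 0) = 0, max(0.7, 0) = 0.7, max(17.85, 0) = 17.85
Node u (S = 49): V_u = 1/1.09·[0.5571·0.0000 + 0.4429·0.7000] = 0.2844
Node d (S = 24.5): V_d = 1/1.09·[0.5571·0.7000 + 0.4429·17.8500] = 7.6101
Node 0 (S = 35): V_0 = 1/1.09·[0.5571·0.2844 + 0.4429·7.6101] = 3.2373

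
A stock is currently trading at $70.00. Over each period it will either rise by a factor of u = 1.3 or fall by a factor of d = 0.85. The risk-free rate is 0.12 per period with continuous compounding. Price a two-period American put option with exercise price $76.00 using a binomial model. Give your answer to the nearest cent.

$6.00

Risk-neutral probability p = (e^0.12 − 0.85)/(1.3 − 0.85) = 0.2775/0.4500 = 0.6167
Terminal stock prices: S_uu = 118.3, S_ud = 77.35, S_dd = 50.57
Terminal payoffs (K − S): max(-42.3, 0) = 0, max(-1.35, 0) = 0, max(25.43, 0) = 25.43
Node u (S = 91): continuation = e^(−0.12)·[0.6167·0.0000 + 0.3833·0.0000] = 0.0000; exercise value = 0.0000 ≤ continuation, so V_u = 0.0000
Node d (S = 59.5): continuation = e^(−0.12)·[0.6167·0.0000 + 0.3833·25.4250] = 8.6443; exercise value = 16.5000 > continuation, so V_d = 16.5000 (exercise)
Node 0 (S = 70): continuation = e^(−0.12)·[0.6167·0.0000 + 0.3833·16.5000] = 5.6099; exercise value = 6.0000 > continuation, so V_0 = 6.0000 (exercise)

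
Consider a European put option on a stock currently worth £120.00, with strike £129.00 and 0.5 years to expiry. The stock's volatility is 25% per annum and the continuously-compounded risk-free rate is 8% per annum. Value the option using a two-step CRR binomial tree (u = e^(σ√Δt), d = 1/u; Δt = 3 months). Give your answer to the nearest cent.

CRR parameters: u = e^(σ√Δt) = e^(0.25·√0.25) = 1.1331, d = 1/u = 0.8825
Per-period rate: rΔt = 0.08·0.25 = 0.02, so R = e^0.02 = 1.0202
Risk-neutral probability p = (e^0.02 − 0.8825)/(1.1331 − 0.8825) = 0.1377/0.2507 = 0.5494
Terminal stock prices: S_uu = 154.1, S_ud = 120, S_dd = 93.46
Terminal payoffs (K − S): max(-25.08, 0) = 0, max(9, 0) = 9, max(35.54, 0) = 35.54
Node u (S = 136): V_u = e^(−0.02)·[0.5494·0.0000 + 0.4506·9.0000] = 3.9752
Node d (S = 105.9): V_d = e^(−0.02)·[0.5494·9.0000 + 0.4506·35.5439] = 20.5460
Node 0 (S = 120): V_0 = e^(−0.02)·[0.5494·3.9752 + 0.4506·20.5460] = 11.2157

£11.22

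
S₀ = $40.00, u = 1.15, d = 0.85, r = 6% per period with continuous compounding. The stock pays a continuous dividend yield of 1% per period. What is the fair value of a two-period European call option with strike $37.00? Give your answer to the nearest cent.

Per-period risk-free factor R = e^0.06 = 1.0618; dividend-adjusted growth = e^(0.06−0.01) = 1.0513.
Risk-neutral probability p = (1.0513 − 0.85)/(1.15 − 0.85) = 0.2013/0.3000 = 0.6709
Terminal stock prices: S_uu = 52.9, S_ud = 39.1, S_dd = 28.9
Terminal payoffs (S − K): max(15.9, 0) = 15.9, max(2.1, 0) = 2.1, max(-8.1, 0) = 0
Node u (S = 46): V_u = e^(−0.06)·[0.6709·15.9000 + 0.3291·2.1000] = 10.6970
Node d (S = 34): V_d = e^(−0.06)·[0.6709·2.1000 + 0.3291·0.0000] = 1.3268
Node 0 (S = 40): V_0 = e^(−0.06)·[0.6709·10.6970 + 0.3291·1.3268] = 7.1700

$7.17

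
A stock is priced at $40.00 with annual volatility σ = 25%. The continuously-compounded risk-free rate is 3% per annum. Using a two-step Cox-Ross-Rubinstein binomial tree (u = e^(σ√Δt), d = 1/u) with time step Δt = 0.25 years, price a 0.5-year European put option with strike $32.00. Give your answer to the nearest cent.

$0.21

CRR parameters: u = e^(σ√Δt) = e^(0.25·√0.25) = 1.1331, d = 1/u = 0.8825
Per-period rate: rΔt = 0.03·0.25 = 0.0075, so R = e^0.0075 = 1.0075
Risk-neutral probability p = (e^0.0075 − 0.8825)/(1.1331 − 0.8825) = 0.1250/0.2507 = 0.4988
Terminal stock prices: S_uu = 51.36, S_ud = 40, S_dd = 31.15
Terminal payoffs (K − S): max(-19.36, 0) = 0, max(-8, 0) = 0, max(0.848, 0) = 0.848
Node u (S = 45.33): V_u = e^(−0.0075)·[0.4988·0.0000 + 0.5012·0.0000] = 0.0000
Node d (S = 35.3): V_d = e^(−0.0075)·[0.4988·0.0000 + 0.5012·0.8480] = 0.4218
Node 0 (S = 40): V_0 = e^(−0.0075)·[0.4988·0.0000 + 0.5012·0.4218] = 0.2098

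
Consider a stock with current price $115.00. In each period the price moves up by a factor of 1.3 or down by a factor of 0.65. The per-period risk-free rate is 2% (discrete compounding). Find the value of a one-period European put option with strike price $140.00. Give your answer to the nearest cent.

Risk-neutral probability p = (1 + 0.02 − 0.65)/(1.3 − 0.65) = 0.3700/0.6500 = 0.5692
Terminal stock prices: S_u = 149.5, S_d = 74.75
Terminal payoffs (K − S): max(-9.5, 0) = 0, max(65.25, 0) = 65.25
Node 0 (S = 115): V_0 = 1/1.02·[0.5692·0.0000 + 0.4308·65.2500] = 27.5566

$27.56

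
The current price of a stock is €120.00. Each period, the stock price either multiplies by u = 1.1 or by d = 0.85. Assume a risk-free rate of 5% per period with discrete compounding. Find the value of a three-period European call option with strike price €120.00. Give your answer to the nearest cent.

Risk-neutral probability p = (1 + 0.05 − 0.85)/(1.1 − 0.85) = 0.2000/0.2500 = 0.8000
Terminal stock prices: S_uuu = 159.7, S_uud = 123.4, S_udd = 95.37, S_ddd = 73.69
Terminal payoffs (S − K): max(39.72, 0) = 39.72, max(3.42, 0) = 3.42, max(-24.63, 0) = 0, max(-46.31, 0) = 0
Node uu (S = 145.2): V_uu = 1/1.05·[0.8000·39.7200 + 0.2000·3.4200] = 30.9143
Node ud (S = 112.2): V_ud = 1/1.05·[0.8000·3.4200 + 0.2000·0.0000] = 2.6057
Node dd (S = 86.7): V_dd = 1/1.05·[0.8000·0.0000 + 0.2000·0.0000] = 0.0000
Node u (S = 132): V_u = 1/1.05·[0.8000·30.9143 + 0.2000·2.6057] = 24.0501
Node d (S = 102): V_d = 1/1.05·[0.8000·2.6057 + 0.2000·0.0000] = 1.9853
Node 0 (S = 120): V_0 = 1/1.05·[0.8000·24.0501 + 0.2000·1.9853] = 18.7020

€18.70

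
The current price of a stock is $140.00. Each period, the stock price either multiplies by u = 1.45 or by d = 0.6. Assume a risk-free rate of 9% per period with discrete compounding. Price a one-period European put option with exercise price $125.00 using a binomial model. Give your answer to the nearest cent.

$15.93

Risk-neutral probability p = (1 + 0.09 − 0.6)/(1.45 − 0.6) = 0.4900/0.8500 = 0.5765
Terminal stock prices: S_u = 203, S_d = 84
Terminal payoffs (K − S): max(-78, 0) = 0, max(41, 0) = 41
Node 0 (S = 140): V_0 = 1/1.09·[0.5765·0.0000 + 0.4235·41.0000] = 15.9309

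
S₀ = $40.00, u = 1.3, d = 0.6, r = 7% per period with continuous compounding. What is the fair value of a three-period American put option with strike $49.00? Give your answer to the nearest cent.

Risk-neutral probability p = (e^0.07 − 0.6)/(1.3 − 0.6) = 0.4725/0.7000 = 0.6750
Terminal stock prices: S_uuu = 87.88, S_uud = 40.56, S_udd = 18.72, S_ddd = 8.64
Terminal payoffs (K − S): max(-38.88, 0) = 0, max(8.44, 0) = 8.44, max(30.28, 0) = 30.28, max(40.36, 0) = 40.36
Node uu (S = 67.6): continuation = e^(−0.07)·[0.6750·0.0000 + 0.3250·8.4400] = 2.5575; exercise value = 0.0000 ≤ continuation, so V_uu = 2.5575
Node ud (S = 31.2): continuation = e^(−0.07)·[0.6750·8.4400 + 0.3250·30.2800] = 14.4873; exercise value = 17.8000 > continuation, so V_ud = 17.8000 (exercise)
Node dd (S = 14.4): continuation = e^(−0.07)·[0.6750·30.2800 + 0.3250·40.3600] = 31.2873; exercise value = 34.6000 > continuation, so V_dd = 34.6000 (exercise)
Node u (S = 52): continuation = e^(−0.07)·[0.6750·2.5575 + 0.3250·17.8000] = 7.0033; exercise value = 0.0000 ≤ continuation, so V_u = 7.0033
Node d (S = 24): continuation = e^(−0.07)·[0.6750·17.8000 + 0.3250·34.6000] = 21.6873; exercise value = 25.0000 > continuation, so V_d = 25.0000 (exercise)
Node 0 (S = 40): continuation = e^(−0.07)·[0.6750·7.0033 + 0.3250·25.0000] = 11.9831; exercise value = 9.0000 ≤ continuation, so V_0 = 11.9831

$11.98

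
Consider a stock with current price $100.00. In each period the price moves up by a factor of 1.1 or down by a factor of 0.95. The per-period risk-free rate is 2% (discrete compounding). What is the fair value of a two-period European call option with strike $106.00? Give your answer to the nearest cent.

$3.14

Risk-neutral probability p = (1 + 0.02 − 0.95)/(1.1 − 0.95) = 0.0700/0.1500 = 0.4667
Terminal stock prices: S_uu = 121, S_ud = 104.5, S_dd = 90.25
Terminal payoffs (S − K): max(15, 0) = 15, max(-1.5, 0) = 0, max(-15.75, 0) = 0
Node u (S = 110): V_u = 1/1.02·[0.4667·15.0000 + 0.5333·0.0000] = 6.8627
Node d (S = 95): V_d = 1/1.02·[0.4667·0.0000 + 0.5333·0.0000] = 0.0000
Node 0 (S = 100): V_0 = 1/1.02·[0.4667·6.8627 + 0.5333·0.0000] = 3.1398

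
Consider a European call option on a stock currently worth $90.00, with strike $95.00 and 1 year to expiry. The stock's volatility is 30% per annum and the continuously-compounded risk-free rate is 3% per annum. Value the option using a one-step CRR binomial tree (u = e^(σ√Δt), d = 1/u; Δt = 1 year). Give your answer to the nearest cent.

CRR parameters: u = e^(σ√Δt) = e^(0.3·√1) = 1.3499, d = 1/u = 0.7408
Per-period rate: rΔt = 0.03·1 = 0.03, so R = e^0.03 = 1.0305
Risk-neutral probability p = (e^0.03 − 0.7408)/(1.3499 − 0.7408) = 0.2896/0.6090 = 0.4756
Terminal stock prices: S_u = 121.5, S_d = 66.67
Terminal payoffs (S − K): max(26.49, 0) = 26.49, max(-28.33, 0) = 0
Node 0 (S = 90): V_0 = e^(−0.03)·[0.4756·26.4873 + 0.5244·0.0000] = 12.2241

$12.22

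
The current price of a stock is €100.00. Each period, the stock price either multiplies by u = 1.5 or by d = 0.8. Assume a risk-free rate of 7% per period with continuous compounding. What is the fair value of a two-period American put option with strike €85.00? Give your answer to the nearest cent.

Risk-neutral probability p = (e^0.07 − 0.8)/(1.5 − 0.8) = 0.2725/0.7000 = 0.3893
Terminal stock prices: S_uu = 225, S_ud = 120, S_dd = 64
Terminal payoffs (K − S): max(-140, 0) = 0, max(-35, 0) = 0, max(21, 0) = 21
Node u (S = 150): continuation = e^(−0.07)·[0.3893·0.0000 + 0.6107·0.0000] = 0.0000; exercise value = 0.0000 ≤ continuation, so V_u = 0.0000
Node d (S = 80): continuation = e^(−0.07)·[0.3893·0.0000 + 0.6107·21.0000] = 11.9577; exercise value = 5.0000 ≤ continuation, so V_d = 11.9577
Node 0 (S = 100): continuation = e^(−0.07)·[0.3893·0.0000 + 0.6107·11.9577] = 6.8089; exercise value = 0.0000 ≤ continuation, so V_0 = 6.8089

€6.81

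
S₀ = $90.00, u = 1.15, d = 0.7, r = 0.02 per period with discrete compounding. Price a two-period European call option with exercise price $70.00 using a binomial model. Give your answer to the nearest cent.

$24.80

Risk-neutral probability p = (1 + 0.02 − 0.7)/(1.15 − 0.7) = 0.3200/0.4500 = 0.7111
Terminal stock prices: S_uu = 119, S_ud = 72.45, S_dd = 44.1
Terminal payoffs (S − K): max(49.02, 0) = 49.02, max(2.45, 0) = 2.45, max(-25.9, 0) = 0
Node u (S = 103.5): V_u = 1/1.02·[0.7111·49.0250 + 0.2889·2.4500] = 34.8725
Node d (S = 63): V_d = 1/1.02·[0.7111·2.4500 + 0.2889·0.0000] = 1.7081
Node 0 (S = 90): V_0 = 1/1.02·[0.7111·34.8725 + 0.2889·1.7081] = 24.7958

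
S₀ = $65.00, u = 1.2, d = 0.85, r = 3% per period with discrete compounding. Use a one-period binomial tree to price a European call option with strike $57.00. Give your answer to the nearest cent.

Risk-neutral probability p = (1 + 0.03 − 0.85)/(1.2 − 0.85) = 0.1800/0.3500 = 0.5143
Terminal stock prices: S_u = 78, S_d = 55.25
Terminal payoffs (S − K): max(21, 0) = 21, max(-1.75, 0) = 0
Node 0 (S = 65): V_0 = 1/1.03·[0.5143·21.0000 + 0.4857·0.0000] = 10.4854

$10.49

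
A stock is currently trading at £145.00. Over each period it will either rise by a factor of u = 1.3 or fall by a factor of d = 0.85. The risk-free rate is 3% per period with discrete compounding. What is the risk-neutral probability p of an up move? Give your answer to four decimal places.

Risk-neutral probability p = (1 + 0.03 − 0.85)/(1.3 − 0.85) = 0.1800/0.4500 = 0.4000

p = 0.4000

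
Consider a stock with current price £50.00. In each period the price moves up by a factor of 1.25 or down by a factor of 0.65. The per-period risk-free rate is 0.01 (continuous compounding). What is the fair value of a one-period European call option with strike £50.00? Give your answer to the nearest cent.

£7.43

Risk-neutral probability p = (e^0.01 − 0.65)/(1.25 − 0.65) = 0.3601/0.6000 = 0.6001
Terminal stock prices: S_u = 62.5, S_d = 32.5
Terminal payoffs (S − K): max(12.5, 0) = 12.5, max(-17.5, 0) = 0
Node 0 (S = 50): V_0 = e^(−0.01)·[0.6001·12.5000 + 0.3999·0.0000] = 7.4264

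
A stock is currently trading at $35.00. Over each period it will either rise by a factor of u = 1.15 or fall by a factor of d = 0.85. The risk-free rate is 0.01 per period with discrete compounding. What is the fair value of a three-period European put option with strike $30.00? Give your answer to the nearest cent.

Risk-neutral probability p = (1 + 0.01 − 0.85)/(1.15 − 0.85) = 0.1600/0.3000 = 0.5333
Terminal stock prices: S_uuu = 53.23, S_uud = 39.34, S_udd = 29.08, S_ddd = 21.49
Terminal payoffs (K − S): max(-23.23, 0) = 0, max(-9.344, 0) = 0, max(0.9194, 0) = 0.9194, max(8.506, 0) = 8.506
Node uu (S = 46.29): V_uu = 1/1.01·[0.5333·0.0000 + 0.4667·0.0000] = 0.0000
Node ud (S = 34.21): V_ud = 1/1.01·[0.5333·0.0000 + 0.4667·0.9194] = 0.4248
Node dd (S = 25.29): V_dd = 1/1.01·[0.5333·0.9194 + 0.4667·8.5056] = 4.4155
Node u (S = 40.25): V_u = 1/1.01·[0.5333·0.0000 + 0.4667·0.4248] = 0.1963
Node d (S = 29.75): V_d = 1/1.01·[0.5333·0.4248 + 0.4667·4.4155] = 2.2645
Node 0 (S = 35): V_0 = 1/1.01·[0.5333·0.1963 + 0.4667·2.2645] = 1.1499

$1.15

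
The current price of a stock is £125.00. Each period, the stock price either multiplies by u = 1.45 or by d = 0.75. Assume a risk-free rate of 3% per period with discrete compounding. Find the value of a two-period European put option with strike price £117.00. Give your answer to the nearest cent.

£15.84

Risk-neutral probability p = (1 + 0.03 − 0.75)/(1.45 − 0.75) = 0.2800/0.7000 = 0.4000
Terminal stock prices: S_uu = 262.8, S_ud = 135.9, S_dd = 70.31
Terminal payoffs (K − S): max(-145.8, 0) = 0, max(-18.94, 0) = 0, max(46.69, 0) = 46.69
Node u (S = 181.2): V_u = 1/1.03·[0.4000·0.0000 + 0.6000·0.0000] = 0.0000
Node d (S = 93.75): V_d = 1/1.03·[0.4000·0.0000 + 0.6000·46.6875] = 27.1966
Node 0 (S = 125): V_0 = 1/1.03·[0.4000·0.0000 + 0.6000·27.1966] = 15.8427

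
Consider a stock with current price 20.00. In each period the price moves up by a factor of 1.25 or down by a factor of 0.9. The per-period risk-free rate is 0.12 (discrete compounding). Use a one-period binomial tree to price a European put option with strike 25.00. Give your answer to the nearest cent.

2.32

Risk-neutral probability p = (1 + 0.12 − 0.9)/(1.25 − 0.9) = 0.2200/0.3500 = 0.6286
Terminal stock prices: S_u = 25, S_d = 18
Terminal payoffs (K − S): max(0, 0) = 0, max(7, 0) = 7
Node 0 (S = 20): V_0 = 1/1.12·[0.6286·0.0000 + 0.3714·7.0000] = 2.3214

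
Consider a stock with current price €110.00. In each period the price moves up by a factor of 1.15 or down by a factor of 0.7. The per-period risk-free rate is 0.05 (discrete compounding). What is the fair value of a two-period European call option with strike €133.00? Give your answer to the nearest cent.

€6.84

Risk-neutral probability p = (1 + 0.05 − 0.7)/(1.15 − 0.7) = 0.3500/0.4500 = 0.7778
Terminal stock prices: S_uu = 145.5, S_ud = 88.55, S_dd = 53.9
Terminal payoffs (S − K): max(12.47, 0) = 12.47, max(-44.45, 0) = 0, max(-79.1, 0) = 0
Node u (S = 126.5): V_u = 1/1.05·[0.7778·12.4750 + 0.2222·0.0000] = 9.2407
Node d (S = 77): V_d = 1/1.05·[0.7778·0.0000 + 0.2222·0.0000] = 0.0000
Node 0 (S = 110): V_0 = 1/1.05·[0.7778·9.2407 + 0.2222·0.0000] = 6.8450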